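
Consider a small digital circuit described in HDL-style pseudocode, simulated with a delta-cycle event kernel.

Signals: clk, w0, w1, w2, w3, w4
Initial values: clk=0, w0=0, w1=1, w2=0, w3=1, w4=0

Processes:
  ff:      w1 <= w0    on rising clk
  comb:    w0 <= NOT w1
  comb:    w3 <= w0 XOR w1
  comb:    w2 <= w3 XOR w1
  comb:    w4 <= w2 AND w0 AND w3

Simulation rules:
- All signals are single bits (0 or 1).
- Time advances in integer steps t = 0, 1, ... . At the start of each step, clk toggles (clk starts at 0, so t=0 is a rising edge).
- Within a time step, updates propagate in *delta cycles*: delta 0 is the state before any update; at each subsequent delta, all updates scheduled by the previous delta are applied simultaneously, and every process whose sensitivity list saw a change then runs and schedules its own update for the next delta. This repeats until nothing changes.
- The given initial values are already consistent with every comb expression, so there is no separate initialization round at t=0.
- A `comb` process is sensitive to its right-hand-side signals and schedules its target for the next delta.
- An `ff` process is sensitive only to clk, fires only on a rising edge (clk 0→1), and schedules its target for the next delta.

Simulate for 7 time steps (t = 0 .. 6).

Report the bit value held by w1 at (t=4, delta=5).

[bits: clk,w1,w2,w0,w4,w3]
t=0: Δ0=010001 Δ1=110001 Δ2=100001 Δ3=101100 Δ4=100101 Δ5=101101 Δ6=101111 | 6Δ
t=1: Δ0=101111 Δ1=001111 | 1Δ
t=2: Δ0=001111 Δ1=101111 Δ2=111111 Δ3=110010 Δ4=111001 Δ5=110001 | 5Δ
t=3: Δ0=110001 Δ1=010001 | 1Δ
t=4: Δ0=010001 Δ1=110001 Δ2=100001 Δ3=101100 Δ4=100101 Δ5=101101 Δ6=101111 | 6Δ
t=5: Δ0=101111 Δ1=001111 | 1Δ
t=6: Δ0=001111 Δ1=101111 Δ2=111111 Δ3=110010 Δ4=111001 Δ5=110001 | 5Δ

0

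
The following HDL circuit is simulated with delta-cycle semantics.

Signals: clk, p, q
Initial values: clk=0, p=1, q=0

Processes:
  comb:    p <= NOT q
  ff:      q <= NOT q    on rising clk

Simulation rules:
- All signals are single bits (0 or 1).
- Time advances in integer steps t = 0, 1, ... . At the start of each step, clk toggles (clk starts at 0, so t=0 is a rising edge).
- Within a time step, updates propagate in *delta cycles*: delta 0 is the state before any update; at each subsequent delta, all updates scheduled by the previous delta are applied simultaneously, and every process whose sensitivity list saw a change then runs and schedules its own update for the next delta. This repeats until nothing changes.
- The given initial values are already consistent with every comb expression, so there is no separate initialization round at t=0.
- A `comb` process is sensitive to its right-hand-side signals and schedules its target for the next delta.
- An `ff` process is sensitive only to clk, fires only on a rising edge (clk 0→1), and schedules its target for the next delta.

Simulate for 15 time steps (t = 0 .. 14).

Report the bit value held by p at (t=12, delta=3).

[bits: q,p,clk]
t=0: Δ0=010 Δ1=011 Δ2=111 Δ3=101 | 3Δ
t=1: Δ0=101 Δ1=100 | 1Δ
t=2: Δ0=100 Δ1=101 Δ2=001 Δ3=011 | 3Δ
t=3: Δ0=011 Δ1=010 | 1Δ
t=4: Δ0=010 Δ1=011 Δ2=111 Δ3=101 | 3Δ
t=5: Δ0=101 Δ1=100 | 1Δ
t=6: Δ0=100 Δ1=101 Δ2=001 Δ3=011 | 3Δ
t=7: Δ0=011 Δ1=010 | 1Δ
t=8: Δ0=010 Δ1=011 Δ2=111 Δ3=101 | 3Δ
t=9: Δ0=101 Δ1=100 | 1Δ
t=10: Δ0=100 Δ1=101 Δ2=001 Δ3=011 | 3Δ
t=11: Δ0=011 Δ1=010 | 1Δ
t=12: Δ0=010 Δ1=011 Δ2=111 Δ3=101 | 3Δ
t=13: Δ0=101 Δ1=100 | 1Δ
t=14: Δ0=100 Δ1=101 Δ2=001 Δ3=011 | 3Δ

0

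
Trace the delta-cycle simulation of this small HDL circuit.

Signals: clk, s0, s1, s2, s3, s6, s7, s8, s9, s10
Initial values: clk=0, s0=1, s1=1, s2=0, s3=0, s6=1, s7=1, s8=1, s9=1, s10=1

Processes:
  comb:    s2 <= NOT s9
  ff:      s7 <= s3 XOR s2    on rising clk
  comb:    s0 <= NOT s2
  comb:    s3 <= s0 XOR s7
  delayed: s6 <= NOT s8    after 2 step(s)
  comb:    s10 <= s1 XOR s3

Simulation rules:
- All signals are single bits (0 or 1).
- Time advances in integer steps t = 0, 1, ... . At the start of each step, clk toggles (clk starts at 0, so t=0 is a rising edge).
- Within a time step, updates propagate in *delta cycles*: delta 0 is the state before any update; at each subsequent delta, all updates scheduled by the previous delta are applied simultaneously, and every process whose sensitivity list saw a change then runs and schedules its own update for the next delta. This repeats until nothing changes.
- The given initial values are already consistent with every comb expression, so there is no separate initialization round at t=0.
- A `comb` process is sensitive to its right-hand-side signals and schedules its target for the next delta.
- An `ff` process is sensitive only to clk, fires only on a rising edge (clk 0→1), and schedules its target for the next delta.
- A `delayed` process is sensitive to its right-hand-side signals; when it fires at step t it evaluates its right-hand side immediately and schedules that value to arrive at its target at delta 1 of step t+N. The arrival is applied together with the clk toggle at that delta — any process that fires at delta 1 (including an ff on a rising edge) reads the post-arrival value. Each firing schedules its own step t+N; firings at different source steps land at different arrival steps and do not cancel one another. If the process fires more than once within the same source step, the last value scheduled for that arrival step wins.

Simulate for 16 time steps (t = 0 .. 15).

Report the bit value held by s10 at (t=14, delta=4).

t0.Δ0 s6=1 s2=0 s8=1 s1=1 clk=0 s0=1 s7=1 s9=1 s10=1 s3=0
t0.Δ1 s6=1 s2=0 s8=1 s1=1 clk=1 s0=1 s7=1 s9=1 s10=1 s3=0
t0.Δ2 s6=1 s2=0 s8=1 s1=1 clk=1 s0=1 s7=0 s9=1 s10=1 s3=0
t0.Δ3 s6=1 s2=0 s8=1 s1=1 clk=1 s0=1 s7=0 s9=1 s10=1 s3=1
t0.Δ4 s6=1 s2=0 s8=1 s1=1 clk=1 s0=1 s7=0 s9=1 s10=0 s3=1
t1.Δ0 s6=1 s2=0 s8=1 s1=1 clk=1 s0=1 s7=0 s9=1 s10=0 s3=1
t1.Δ1 s6=1 s2=0 s8=1 s1=1 clk=0 s0=1 s7=0 s9=1 s10=0 s3=1
t2.Δ0 s6=1 s2=0 s8=1 s1=1 clk=0 s0=1 s7=0 s9=1 s10=0 s3=1
t2.Δ1 s6=1 s2=0 s8=1 s1=1 clk=1 s0=1 s7=0 s9=1 s10=0 s3=1
t2.Δ2 s6=1 s2=0 s8=1 s1=1 clk=1 s0=1 s7=1 s9=1 s10=0 s3=1
t2.Δ3 s6=1 s2=0 s8=1 s1=1 clk=1 s0=1 s7=1 s9=1 s10=0 s3=0
t2.Δ4 s6=1 s2=0 s8=1 s1=1 clk=1 s0=1 s7=1 s9=1 s10=1 s3=0
t3.Δ0 s6=1 s2=0 s8=1 s1=1 clk=1 s0=1 s7=1 s9=1 s10=1 s3=0
t3.Δ1 s6=1 s2=0 s8=1 s1=1 clk=0 s0=1 s7=1 s9=1 s10=1 s3=0
t4.Δ0 s6=1 s2=0 s8=1 s1=1 clk=0 s0=1 s7=1 s9=1 s10=1 s3=0
t4.Δ1 s6=1 s2=0 s8=1 s1=1 clk=1 s0=1 s7=1 s9=1 s10=1 s3=0
t4.Δ2 s6=1 s2=0 s8=1 s1=1 clk=1 s0=1 s7=0 s9=1 s10=1 s3=0
t4.Δ3 s6=1 s2=0 s8=1 s1=1 clk=1 s0=1 s7=0 s9=1 s10=1 s3=1
t4.Δ4 s6=1 s2=0 s8=1 s1=1 clk=1 s0=1 s7=0 s9=1 s10=0 s3=1
t5.Δ0 s6=1 s2=0 s8=1 s1=1 clk=1 s0=1 s7=0 s9=1 s10=0 s3=1
t5.Δ1 s6=1 s2=0 s8=1 s1=1 clk=0 s0=1 s7=0 s9=1 s10=0 s3=1
t6.Δ0 s6=1 s2=0 s8=1 s1=1 clk=0 s0=1 s7=0 s9=1 s10=0 s3=1
t6.Δ1 s6=1 s2=0 s8=1 s1=1 clk=1 s0=1 s7=0 s9=1 s10=0 s3=1
t6.Δ2 s6=1 s2=0 s8=1 s1=1 clk=1 s0=1 s7=1 s9=1 s10=0 s3=1
t6.Δ3 s6=1 s2=0 s8=1 s1=1 clk=1 s0=1 s7=1 s9=1 s10=0 s3=0
t6.Δ4 s6=1 s2=0 s8=1 s1=1 clk=1 s0=1 s7=1 s9=1 s10=1 s3=0
t7.Δ0 s6=1 s2=0 s8=1 s1=1 clk=1 s0=1 s7=1 s9=1 s10=1 s3=0
t7.Δ1 s6=1 s2=0 s8=1 s1=1 clk=0 s0=1 s7=1 s9=1 s10=1 s3=0
t8.Δ0 s6=1 s2=0 s8=1 s1=1 clk=0 s0=1 s7=1 s9=1 s10=1 s3=0
t8.Δ1 s6=1 s2=0 s8=1 s1=1 clk=1 s0=1 s7=1 s9=1 s10=1 s3=0
t8.Δ2 s6=1 s2=0 s8=1 s1=1 clk=1 s0=1 s7=0 s9=1 s10=1 s3=0
t8.Δ3 s6=1 s2=0 s8=1 s1=1 clk=1 s0=1 s7=0 s9=1 s10=1 s3=1
t8.Δ4 s6=1 s2=0 s8=1 s1=1 clk=1 s0=1 s7=0 s9=1 s10=0 s3=1
t9.Δ0 s6=1 s2=0 s8=1 s1=1 clk=1 s0=1 s7=0 s9=1 s10=0 s3=1
t9.Δ1 s6=1 s2=0 s8=1 s1=1 clk=0 s0=1 s7=0 s9=1 s10=0 s3=1
t10.Δ0 s6=1 s2=0 s8=1 s1=1 clk=0 s0=1 s7=0 s9=1 s10=0 s3=1
t10.Δ1 s6=1 s2=0 s8=1 s1=1 clk=1 s0=1 s7=0 s9=1 s10=0 s3=1
t10.Δ2 s6=1 s2=0 s8=1 s1=1 clk=1 s0=1 s7=1 s9=1 s10=0 s3=1
t10.Δ3 s6=1 s2=0 s8=1 s1=1 clk=1 s0=1 s7=1 s9=1 s10=0 s3=0
t10.Δ4 s6=1 s2=0 s8=1 s1=1 clk=1 s0=1 s7=1 s9=1 s10=1 s3=0
t11.Δ0 s6=1 s2=0 s8=1 s1=1 clk=1 s0=1 s7=1 s9=1 s10=1 s3=0
t11.Δ1 s6=1 s2=0 s8=1 s1=1 clk=0 s0=1 s7=1 s9=1 s10=1 s3=0
t12.Δ0 s6=1 s2=0 s8=1 s1=1 clk=0 s0=1 s7=1 s9=1 s10=1 s3=0
t12.Δ1 s6=1 s2=0 s8=1 s1=1 clk=1 s0=1 s7=1 s9=1 s10=1 s3=0
t12.Δ2 s6=1 s2=0 s8=1 s1=1 clk=1 s0=1 s7=0 s9=1 s10=1 s3=0
t12.Δ3 s6=1 s2=0 s8=1 s1=1 clk=1 s0=1 s7=0 s9=1 s10=1 s3=1
t12.Δ4 s6=1 s2=0 s8=1 s1=1 clk=1 s0=1 s7=0 s9=1 s10=0 s3=1
t13.Δ0 s6=1 s2=0 s8=1 s1=1 clk=1 s0=1 s7=0 s9=1 s10=0 s3=1
t13.Δ1 s6=1 s2=0 s8=1 s1=1 clk=0 s0=1 s7=0 s9=1 s10=0 s3=1
t14.Δ0 s6=1 s2=0 s8=1 s1=1 clk=0 s0=1 s7=0 s9=1 s10=0 s3=1
t14.Δ1 s6=1 s2=0 s8=1 s1=1 clk=1 s0=1 s7=0 s9=1 s10=0 s3=1
t14.Δ2 s6=1 s2=0 s8=1 s1=1 clk=1 s0=1 s7=1 s9=1 s10=0 s3=1
t14.Δ3 s6=1 s2=0 s8=1 s1=1 clk=1 s0=1 s7=1 s9=1 s10=0 s3=0
t14.Δ4 s6=1 s2=0 s8=1 s1=1 clk=1 s0=1 s7=1 s9=1 s10=1 s3=0
t15.Δ0 s6=1 s2=0 s8=1 s1=1 clk=1 s0=1 s7=1 s9=1 s10=1 s3=0
t15.Δ1 s6=1 s2=0 s8=1 s1=1 clk=0 s0=1 s7=1 s9=1 s10=1 s3=0

1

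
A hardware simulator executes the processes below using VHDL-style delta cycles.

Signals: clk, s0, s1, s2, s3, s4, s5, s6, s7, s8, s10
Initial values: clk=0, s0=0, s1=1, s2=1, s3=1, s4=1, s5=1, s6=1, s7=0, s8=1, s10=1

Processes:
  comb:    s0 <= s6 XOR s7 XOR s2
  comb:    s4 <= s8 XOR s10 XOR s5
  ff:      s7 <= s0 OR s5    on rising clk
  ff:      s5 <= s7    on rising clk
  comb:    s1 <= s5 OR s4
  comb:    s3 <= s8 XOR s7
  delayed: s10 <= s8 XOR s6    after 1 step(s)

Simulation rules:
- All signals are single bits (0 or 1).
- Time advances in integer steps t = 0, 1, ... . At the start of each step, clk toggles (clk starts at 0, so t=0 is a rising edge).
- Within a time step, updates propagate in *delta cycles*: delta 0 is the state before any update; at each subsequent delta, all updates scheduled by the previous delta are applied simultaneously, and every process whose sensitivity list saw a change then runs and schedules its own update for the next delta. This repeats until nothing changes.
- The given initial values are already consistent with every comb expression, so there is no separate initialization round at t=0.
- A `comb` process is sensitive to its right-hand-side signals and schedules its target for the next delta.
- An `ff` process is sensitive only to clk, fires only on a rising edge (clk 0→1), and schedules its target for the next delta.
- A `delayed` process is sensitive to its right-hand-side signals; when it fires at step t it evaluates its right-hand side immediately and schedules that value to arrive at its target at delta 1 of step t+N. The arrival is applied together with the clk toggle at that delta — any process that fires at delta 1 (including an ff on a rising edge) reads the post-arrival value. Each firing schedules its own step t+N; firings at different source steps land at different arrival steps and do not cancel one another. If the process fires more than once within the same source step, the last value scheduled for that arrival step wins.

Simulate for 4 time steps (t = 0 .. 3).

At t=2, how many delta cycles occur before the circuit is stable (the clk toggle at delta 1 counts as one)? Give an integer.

t0.Δ0 s6=1 s8=1 s0=0 s2=1 s5=1 clk=0 s4=1 s3=1 s1=1 s10=1 s7=0
t0.Δ1 s6=1 s8=1 s0=0 s2=1 s5=1 clk=1 s4=1 s3=1 s1=1 s10=1 s7=0
t0.Δ2 s6=1 s8=1 s0=0 s2=1 s5=0 clk=1 s4=1 s3=1 s1=1 s10=1 s7=1
t0.Δ3 s6=1 s8=1 s0=1 s2=1 s5=0 clk=1 s4=0 s3=0 s1=1 s10=1 s7=1
t0.Δ4 s6=1 s8=1 s0=1 s2=1 s5=0 clk=1 s4=0 s3=0 s1=0 s10=1 s7=1
t1.Δ0 s6=1 s8=1 s0=1 s2=1 s5=0 clk=1 s4=0 s3=0 s1=0 s10=1 s7=1
t1.Δ1 s6=1 s8=1 s0=1 s2=1 s5=0 clk=0 s4=0 s3=0 s1=0 s10=1 s7=1
t2.Δ0 s6=1 s8=1 s0=1 s2=1 s5=0 clk=0 s4=0 s3=0 s1=0 s10=1 s7=1
t2.Δ1 s6=1 s8=1 s0=1 s2=1 s5=0 clk=1 s4=0 s3=0 s1=0 s10=1 s7=1
t2.Δ2 s6=1 s8=1 s0=1 s2=1 s5=1 clk=1 s4=0 s3=0 s1=0 s10=1 s7=1
t2.Δ3 s6=1 s8=1 s0=1 s2=1 s5=1 clk=1 s4=1 s3=0 s1=1 s10=1 s7=1
t3.Δ0 s6=1 s8=1 s0=1 s2=1 s5=1 clk=1 s4=1 s3=0 s1=1 s10=1 s7=1
t3.Δ1 s6=1 s8=1 s0=1 s2=1 s5=1 clk=0 s4=1 s3=0 s1=1 s10=1 s7=1

3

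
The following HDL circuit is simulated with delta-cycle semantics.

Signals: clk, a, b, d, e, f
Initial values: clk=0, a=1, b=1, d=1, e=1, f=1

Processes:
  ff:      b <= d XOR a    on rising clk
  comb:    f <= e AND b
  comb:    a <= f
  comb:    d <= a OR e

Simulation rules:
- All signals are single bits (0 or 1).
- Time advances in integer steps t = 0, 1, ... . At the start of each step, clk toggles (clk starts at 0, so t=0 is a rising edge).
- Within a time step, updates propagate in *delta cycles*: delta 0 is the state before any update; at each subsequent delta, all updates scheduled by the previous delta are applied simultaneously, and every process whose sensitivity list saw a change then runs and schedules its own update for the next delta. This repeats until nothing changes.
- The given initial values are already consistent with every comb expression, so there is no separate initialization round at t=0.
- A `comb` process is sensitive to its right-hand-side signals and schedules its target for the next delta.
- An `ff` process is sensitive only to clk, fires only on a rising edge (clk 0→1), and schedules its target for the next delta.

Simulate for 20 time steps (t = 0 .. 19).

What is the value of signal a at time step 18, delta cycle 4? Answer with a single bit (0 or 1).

1

t=0 Δ0: clk=0 d=1 a=1 e=1 f=1 b=1
  Δ1: clk:0→1
  Δ2: b:1→0
  Δ3: f:1→0
  Δ4: a:1→0
  (4Δ to stable)
t=1 Δ0: clk=1 d=1 a=0 e=1 f=0 b=0
  Δ1: clk:1→0
  (1Δ to stable)
t=2 Δ0: clk=0 d=1 a=0 e=1 f=0 b=0
  Δ1: clk:0→1
  Δ2: b:0→1
  Δ3: f:0→1
  Δ4: a:0→1
  (4Δ to stable)
t=3 Δ0: clk=1 d=1 a=1 e=1 f=1 b=1
  Δ1: clk:1→0
  (1Δ to stable)
t=4 Δ0: clk=0 d=1 a=1 e=1 f=1 b=1
  Δ1: clk:0→1
  Δ2: b:1→0
  Δ3: f:1→0
  Δ4: a:1→0
  (4Δ to stable)
t=5 Δ0: clk=1 d=1 a=0 e=1 f=0 b=0
  Δ1: clk:1→0
  (1Δ to stable)
t=6 Δ0: clk=0 d=1 a=0 e=1 f=0 b=0
  Δ1: clk:0→1
  Δ2: b:0→1
  Δ3: f:0→1
  Δ4: a:0→1
  (4Δ to stable)
t=7 Δ0: clk=1 d=1 a=1 e=1 f=1 b=1
  Δ1: clk:1→0
  (1Δ to stable)
t=8 Δ0: clk=0 d=1 a=1 e=1 f=1 b=1
  Δ1: clk:0→1
  Δ2: b:1→0
  Δ3: f:1→0
  Δ4: a:1→0
  (4Δ to stable)
t=9 Δ0: clk=1 d=1 a=0 e=1 f=0 b=0
  Δ1: clk:1→0
  (1Δ to stable)
t=10 Δ0: clk=0 d=1 a=0 e=1 f=0 b=0
  Δ1: clk:0→1
  Δ2: b:0→1
  Δ3: f:0→1
  Δ4: a:0→1
  (4Δ to stable)
t=11 Δ0: clk=1 d=1 a=1 e=1 f=1 b=1
  Δ1: clk:1→0
  (1Δ to stable)
t=12 Δ0: clk=0 d=1 a=1 e=1 f=1 b=1
  Δ1: clk:0→1
  Δ2: b:1→0
  Δ3: f:1→0
  Δ4: a:1→0
  (4Δ to stable)
t=13 Δ0: clk=1 d=1 a=0 e=1 f=0 b=0
  Δ1: clk:1→0
  (1Δ to stable)
t=14 Δ0: clk=0 d=1 a=0 e=1 f=0 b=0
  Δ1: clk:0→1
  Δ2: b:0→1
  Δ3: f:0→1
  Δ4: a:0→1
  (4Δ to stable)
t=15 Δ0: clk=1 d=1 a=1 e=1 f=1 b=1
  Δ1: clk:1→0
  (1Δ to stable)
t=16 Δ0: clk=0 d=1 a=1 e=1 f=1 b=1
  Δ1: clk:0→1
  Δ2: b:1→0
  Δ3: f:1→0
  Δ4: a:1→0
  (4Δ to stable)
t=17 Δ0: clk=1 d=1 a=0 e=1 f=0 b=0
  Δ1: clk:1→0
  (1Δ to stable)
t=18 Δ0: clk=0 d=1 a=0 e=1 f=0 b=0
  Δ1: clk:0→1
  Δ2: b:0→1
  Δ3: f:0→1
  Δ4: a:0→1
  (4Δ to stable)
t=19 Δ0: clk=1 d=1 a=1 e=1 f=1 b=1
  Δ1: clk:1→0
  (1Δ to stable)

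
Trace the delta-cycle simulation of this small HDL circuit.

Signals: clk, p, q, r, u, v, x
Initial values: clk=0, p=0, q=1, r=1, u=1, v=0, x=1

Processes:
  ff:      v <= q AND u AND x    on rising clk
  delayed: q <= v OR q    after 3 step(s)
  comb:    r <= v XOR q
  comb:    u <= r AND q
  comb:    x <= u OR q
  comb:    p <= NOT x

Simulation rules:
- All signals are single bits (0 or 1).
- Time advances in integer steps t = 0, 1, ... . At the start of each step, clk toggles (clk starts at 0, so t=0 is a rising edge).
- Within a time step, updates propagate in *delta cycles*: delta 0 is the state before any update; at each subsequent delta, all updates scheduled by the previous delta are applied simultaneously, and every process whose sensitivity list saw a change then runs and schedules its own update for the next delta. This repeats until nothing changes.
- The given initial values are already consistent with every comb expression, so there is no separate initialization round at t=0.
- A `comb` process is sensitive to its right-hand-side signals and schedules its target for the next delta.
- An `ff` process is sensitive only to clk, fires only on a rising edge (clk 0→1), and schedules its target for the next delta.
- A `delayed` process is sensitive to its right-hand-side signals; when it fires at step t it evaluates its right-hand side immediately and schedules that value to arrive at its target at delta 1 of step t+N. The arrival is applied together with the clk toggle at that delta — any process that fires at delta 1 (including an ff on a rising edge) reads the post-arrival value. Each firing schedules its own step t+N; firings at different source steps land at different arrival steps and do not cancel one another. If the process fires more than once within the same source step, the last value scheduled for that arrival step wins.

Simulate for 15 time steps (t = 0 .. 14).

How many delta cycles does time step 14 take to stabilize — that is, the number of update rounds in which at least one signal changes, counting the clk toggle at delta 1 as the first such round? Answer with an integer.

4

t=0 Δ0: clk=0 r=1 q=1 p=0 v=0 u=1 x=1
  Δ1: clk:0→1
  Δ2: v:0→1
  Δ3: r:1→0
  Δ4: u:1→0
  (4Δ to stable)
t=1 Δ0: clk=1 r=0 q=1 p=0 v=1 u=0 x=1
  Δ1: clk:1→0
  (1Δ to stable)
t=2 Δ0: clk=0 r=0 q=1 p=0 v=1 u=0 x=1
  Δ1: clk:0→1
  Δ2: v:1→0
  Δ3: r:0→1
  Δ4: u:0→1
  (4Δ to stable)
t=3 Δ0: clk=1 r=1 q=1 p=0 v=0 u=1 x=1
  Δ1: clk:1→0
  (1Δ to stable)
t=4 Δ0: clk=0 r=1 q=1 p=0 v=0 u=1 x=1
  Δ1: clk:0→1
  Δ2: v:0→1
  Δ3: r:1→0
  Δ4: u:1→0
  (4Δ to stable)
t=5 Δ0: clk=1 r=0 q=1 p=0 v=1 u=0 x=1
  Δ1: clk:1→0
  (1Δ to stable)
t=6 Δ0: clk=0 r=0 q=1 p=0 v=1 u=0 x=1
  Δ1: clk:0→1
  Δ2: v:1→0
  Δ3: r:0→1
  Δ4: u:0→1
  (4Δ to stable)
t=7 Δ0: clk=1 r=1 q=1 p=0 v=0 u=1 x=1
  Δ1: clk:1→0
  (1Δ to stable)
t=8 Δ0: clk=0 r=1 q=1 p=0 v=0 u=1 x=1
  Δ1: clk:0→1
  Δ2: v:0→1
  Δ3: r:1→0
  Δ4: u:1→0
  (4Δ to stable)
t=9 Δ0: clk=1 r=0 q=1 p=0 v=1 u=0 x=1
  Δ1: clk:1→0
  (1Δ to stable)
t=10 Δ0: clk=0 r=0 q=1 p=0 v=1 u=0 x=1
  Δ1: clk:0→1
  Δ2: v:1→0
  Δ3: r:0→1
  Δ4: u:0→1
  (4Δ to stable)
t=11 Δ0: clk=1 r=1 q=1 p=0 v=0 u=1 x=1
  Δ1: clk:1→0
  (1Δ to stable)
t=12 Δ0: clk=0 r=1 q=1 p=0 v=0 u=1 x=1
  Δ1: clk:0→1
  Δ2: v:0→1
  Δ3: r:1→0
  Δ4: u:1→0
  (4Δ to stable)
t=13 Δ0: clk=1 r=0 q=1 p=0 v=1 u=0 x=1
  Δ1: clk:1→0
  (1Δ to stable)
t=14 Δ0: clk=0 r=0 q=1 p=0 v=1 u=0 x=1
  Δ1: clk:0→1
  Δ2: v:1→0
  Δ3: r:0→1
  Δ4: u:0→1
  (4Δ to stable)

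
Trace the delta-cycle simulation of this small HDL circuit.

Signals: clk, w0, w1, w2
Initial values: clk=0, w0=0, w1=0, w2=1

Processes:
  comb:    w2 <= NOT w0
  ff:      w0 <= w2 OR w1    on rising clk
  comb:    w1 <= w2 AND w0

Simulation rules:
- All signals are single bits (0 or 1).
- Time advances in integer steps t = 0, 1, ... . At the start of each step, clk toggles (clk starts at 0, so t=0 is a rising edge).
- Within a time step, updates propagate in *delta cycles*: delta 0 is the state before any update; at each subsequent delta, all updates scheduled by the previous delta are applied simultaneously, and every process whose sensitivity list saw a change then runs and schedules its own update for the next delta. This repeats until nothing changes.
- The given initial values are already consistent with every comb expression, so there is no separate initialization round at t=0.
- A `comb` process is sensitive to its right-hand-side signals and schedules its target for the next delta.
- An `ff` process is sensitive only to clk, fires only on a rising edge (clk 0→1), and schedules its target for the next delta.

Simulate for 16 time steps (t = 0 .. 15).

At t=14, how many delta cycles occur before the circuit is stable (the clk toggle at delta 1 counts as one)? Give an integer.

t=0 Δ0: w0=0 w1=0 clk=0 w2=1
  Δ1: clk:0→1
  Δ2: w0:0→1
  Δ3: w1:0→1, w2:1→0
  Δ4: w1:1→0
  (4Δ to stable)
t=1 Δ0: w0=1 w1=0 clk=1 w2=0
  Δ1: clk:1→0
  (1Δ to stable)
t=2 Δ0: w0=1 w1=0 clk=0 w2=0
  Δ1: clk:0→1
  Δ2: w0:1→0
  Δ3: w2:0→1
  (3Δ to stable)
t=3 Δ0: w0=0 w1=0 clk=1 w2=1
  Δ1: clk:1→0
  (1Δ to stable)
t=4 Δ0: w0=0 w1=0 clk=0 w2=1
  Δ1: clk:0→1
  Δ2: w0:0→1
  Δ3: w1:0→1, w2:1→0
  Δ4: w1:1→0
  (4Δ to stable)
t=5 Δ0: w0=1 w1=0 clk=1 w2=0
  Δ1: clk:1→0
  (1Δ to stable)
t=6 Δ0: w0=1 w1=0 clk=0 w2=0
  Δ1: clk:0→1
  Δ2: w0:1→0
  Δ3: w2:0→1
  (3Δ to stable)
t=7 Δ0: w0=0 w1=0 clk=1 w2=1
  Δ1: clk:1→0
  (1Δ to stable)
t=8 Δ0: w0=0 w1=0 clk=0 w2=1
  Δ1: clk:0→1
  Δ2: w0:0→1
  Δ3: w1:0→1, w2:1→0
  Δ4: w1:1→0
  (4Δ to stable)
t=9 Δ0: w0=1 w1=0 clk=1 w2=0
  Δ1: clk:1→0
  (1Δ to stable)
t=10 Δ0: w0=1 w1=0 clk=0 w2=0
  Δ1: clk:0→1
  Δ2: w0:1→0
  Δ3: w2:0→1
  (3Δ to stable)
t=11 Δ0: w0=0 w1=0 clk=1 w2=1
  Δ1: clk:1→0
  (1Δ to stable)
t=12 Δ0: w0=0 w1=0 clk=0 w2=1
  Δ1: clk:0→1
  Δ2: w0:0→1
  Δ3: w1:0→1, w2:1→0
  Δ4: w1:1→0
  (4Δ to stable)
t=13 Δ0: w0=1 w1=0 clk=1 w2=0
  Δ1: clk:1→0
  (1Δ to stable)
t=14 Δ0: w0=1 w1=0 clk=0 w2=0
  Δ1: clk:0→1
  Δ2: w0:1→0
  Δ3: w2:0→1
  (3Δ to stable)
t=15 Δ0: w0=0 w1=0 clk=1 w2=1
  Δ1: clk:1→0
  (1Δ to stable)

3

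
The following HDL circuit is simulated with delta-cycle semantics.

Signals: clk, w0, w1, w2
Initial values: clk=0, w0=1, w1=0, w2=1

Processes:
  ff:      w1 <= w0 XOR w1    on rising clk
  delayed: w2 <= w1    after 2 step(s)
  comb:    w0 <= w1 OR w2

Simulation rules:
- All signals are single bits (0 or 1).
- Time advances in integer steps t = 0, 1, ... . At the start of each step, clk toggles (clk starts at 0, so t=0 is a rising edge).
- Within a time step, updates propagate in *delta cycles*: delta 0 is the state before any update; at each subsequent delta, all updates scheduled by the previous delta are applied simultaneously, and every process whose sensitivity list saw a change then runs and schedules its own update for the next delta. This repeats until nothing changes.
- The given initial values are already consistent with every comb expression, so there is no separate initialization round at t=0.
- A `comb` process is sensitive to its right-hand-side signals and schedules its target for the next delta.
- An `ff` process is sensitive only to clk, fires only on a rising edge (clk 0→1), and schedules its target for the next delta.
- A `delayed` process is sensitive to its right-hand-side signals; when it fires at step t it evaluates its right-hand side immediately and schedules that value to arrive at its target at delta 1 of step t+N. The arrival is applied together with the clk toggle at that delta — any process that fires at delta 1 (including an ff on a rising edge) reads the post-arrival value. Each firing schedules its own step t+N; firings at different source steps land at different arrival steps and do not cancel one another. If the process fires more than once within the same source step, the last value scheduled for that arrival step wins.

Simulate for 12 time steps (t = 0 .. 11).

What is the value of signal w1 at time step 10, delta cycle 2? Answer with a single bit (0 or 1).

t=0 Δ0: w1=0 w2=1 w0=1 clk=0
  Δ1: clk:0→1
  Δ2: w1:0→1
  (2Δ to stable)
t=1 Δ0: w1=1 w2=1 w0=1 clk=1
  Δ1: clk:1→0
  (1Δ to stable)
t=2 Δ0: w1=1 w2=1 w0=1 clk=0
  Δ1: clk:0→1
  Δ2: w1:1→0
  (2Δ to stable)
t=3 Δ0: w1=0 w2=1 w0=1 clk=1
  Δ1: clk:1→0
  (1Δ to stable)
t=4 Δ0: w1=0 w2=1 w0=1 clk=0
  Δ1: w2:1→0, clk:0→1
  Δ2: w1:0→1, w0:1→0
  Δ3: w0:0→1
  (3Δ to stable)
t=5 Δ0: w1=1 w2=0 w0=1 clk=1
  Δ1: clk:1→0
  (1Δ to stable)
t=6 Δ0: w1=1 w2=0 w0=1 clk=0
  Δ1: w2:0→1, clk:0→1
  Δ2: w1:1→0
  (2Δ to stable)
t=7 Δ0: w1=0 w2=1 w0=1 clk=1
  Δ1: clk:1→0
  (1Δ to stable)
t=8 Δ0: w1=0 w2=1 w0=1 clk=0
  Δ1: w2:1→0, clk:0→1
  Δ2: w1:0→1, w0:1→0
  Δ3: w0:0→1
  (3Δ to stable)
t=9 Δ0: w1=1 w2=0 w0=1 clk=1
  Δ1: clk:1→0
  (1Δ to stable)
t=10 Δ0: w1=1 w2=0 w0=1 clk=0
  Δ1: w2:0→1, clk:0→1
  Δ2: w1:1→0
  (2Δ to stable)
t=11 Δ0: w1=0 w2=1 w0=1 clk=1
  Δ1: clk:1→0
  (1Δ to stable)

0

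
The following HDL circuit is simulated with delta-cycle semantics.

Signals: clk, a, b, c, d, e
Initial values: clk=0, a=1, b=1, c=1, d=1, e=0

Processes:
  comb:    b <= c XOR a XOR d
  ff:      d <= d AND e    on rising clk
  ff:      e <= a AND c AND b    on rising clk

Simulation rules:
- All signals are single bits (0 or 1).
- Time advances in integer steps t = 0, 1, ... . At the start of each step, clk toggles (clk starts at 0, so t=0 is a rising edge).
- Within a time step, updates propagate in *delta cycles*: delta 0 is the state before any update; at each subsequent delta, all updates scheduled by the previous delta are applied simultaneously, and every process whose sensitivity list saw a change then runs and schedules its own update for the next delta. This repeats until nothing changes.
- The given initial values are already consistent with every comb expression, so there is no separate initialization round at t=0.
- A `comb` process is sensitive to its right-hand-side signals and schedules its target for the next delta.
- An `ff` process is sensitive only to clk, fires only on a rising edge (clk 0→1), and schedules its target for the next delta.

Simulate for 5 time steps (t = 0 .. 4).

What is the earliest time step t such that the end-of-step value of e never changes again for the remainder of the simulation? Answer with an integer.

2

t=0 Δ0: d=1 a=1 c=1 clk=0 e=0 b=1
  Δ1: clk:0→1
  Δ2: d:1→0, e:0→1
  Δ3: b:1→0
  (3Δ to stable)
t=1 Δ0: d=0 a=1 c=1 clk=1 e=1 b=0
  Δ1: clk:1→0
  (1Δ to stable)
t=2 Δ0: d=0 a=1 c=1 clk=0 e=1 b=0
  Δ1: clk:0→1
  Δ2: e:1→0
  (2Δ to stable)
t=3 Δ0: d=0 a=1 c=1 clk=1 e=0 b=0
  Δ1: clk:1→0
  (1Δ to stable)
t=4 Δ0: d=0 a=1 c=1 clk=0 e=0 b=0
  Δ1: clk:0→1
  (1Δ to stable)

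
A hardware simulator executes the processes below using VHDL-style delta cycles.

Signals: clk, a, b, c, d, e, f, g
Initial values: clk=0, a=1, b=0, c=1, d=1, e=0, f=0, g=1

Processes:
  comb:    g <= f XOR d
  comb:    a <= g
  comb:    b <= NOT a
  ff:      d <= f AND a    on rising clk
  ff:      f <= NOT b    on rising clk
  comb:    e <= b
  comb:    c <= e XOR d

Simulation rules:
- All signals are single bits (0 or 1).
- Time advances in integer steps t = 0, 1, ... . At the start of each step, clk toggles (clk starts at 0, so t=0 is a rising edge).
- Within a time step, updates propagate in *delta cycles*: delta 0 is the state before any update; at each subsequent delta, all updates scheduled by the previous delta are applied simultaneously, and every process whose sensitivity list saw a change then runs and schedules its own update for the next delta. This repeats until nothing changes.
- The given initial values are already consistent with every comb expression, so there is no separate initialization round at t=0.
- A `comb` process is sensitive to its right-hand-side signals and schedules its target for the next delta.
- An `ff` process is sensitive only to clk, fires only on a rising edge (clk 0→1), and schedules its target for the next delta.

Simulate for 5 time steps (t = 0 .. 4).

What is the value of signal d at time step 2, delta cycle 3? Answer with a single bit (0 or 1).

t=0 Δ0: d=1 b=0 f=0 a=1 clk=0 e=0 g=1 c=1
  Δ1: clk:0→1
  Δ2: d:1→0, f:0→1
  Δ3: c:1→0
  (3Δ to stable)
t=1 Δ0: d=0 b=0 f=1 a=1 clk=1 e=0 g=1 c=0
  Δ1: clk:1→0
  (1Δ to stable)
t=2 Δ0: d=0 b=0 f=1 a=1 clk=0 e=0 g=1 c=0
  Δ1: clk:0→1
  Δ2: d:0→1
  Δ3: g:1→0, c:0→1
  Δ4: a:1→0
  Δ5: b:0→1
  Δ6: e:0→1
  Δ7: c:1→0
  (7Δ to stable)
t=3 Δ0: d=1 b=1 f=1 a=0 clk=1 e=1 g=0 c=0
  Δ1: clk:1→0
  (1Δ to stable)
t=4 Δ0: d=1 b=1 f=1 a=0 clk=0 e=1 g=0 c=0
  Δ1: clk:0→1
  Δ2: d:1→0, f:1→0
  Δ3: c:0→1
  (3Δ to stable)

1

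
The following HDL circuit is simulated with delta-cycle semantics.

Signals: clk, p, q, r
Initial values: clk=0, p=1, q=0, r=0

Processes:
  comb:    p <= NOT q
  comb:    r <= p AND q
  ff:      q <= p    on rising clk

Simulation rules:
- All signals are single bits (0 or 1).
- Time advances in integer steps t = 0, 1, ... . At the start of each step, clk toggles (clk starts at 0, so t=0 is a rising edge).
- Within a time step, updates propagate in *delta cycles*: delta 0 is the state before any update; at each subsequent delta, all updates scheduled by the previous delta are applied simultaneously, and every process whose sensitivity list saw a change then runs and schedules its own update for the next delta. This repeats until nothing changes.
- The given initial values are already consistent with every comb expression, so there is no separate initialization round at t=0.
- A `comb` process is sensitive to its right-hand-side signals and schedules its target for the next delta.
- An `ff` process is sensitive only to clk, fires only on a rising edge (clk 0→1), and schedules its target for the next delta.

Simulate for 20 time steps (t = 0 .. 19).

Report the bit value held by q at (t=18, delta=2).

t0.Δ0 p=1 q=0 clk=0 r=0
t0.Δ1 p=1 q=0 clk=1 r=0
t0.Δ2 p=1 q=1 clk=1 r=0
t0.Δ3 p=0 q=1 clk=1 r=1
t0.Δ4 p=0 q=1 clk=1 r=0
t1.Δ0 p=0 q=1 clk=1 r=0
t1.Δ1 p=0 q=1 clk=0 r=0
t2.Δ0 p=0 q=1 clk=0 r=0
t2.Δ1 p=0 q=1 clk=1 r=0
t2.Δ2 p=0 q=0 clk=1 r=0
t2.Δ3 p=1 q=0 clk=1 r=0
t3.Δ0 p=1 q=0 clk=1 r=0
t3.Δ1 p=1 q=0 clk=0 r=0
t4.Δ0 p=1 q=0 clk=0 r=0
t4.Δ1 p=1 q=0 clk=1 r=0
t4.Δ2 p=1 q=1 clk=1 r=0
t4.Δ3 p=0 q=1 clk=1 r=1
t4.Δ4 p=0 q=1 clk=1 r=0
t5.Δ0 p=0 q=1 clk=1 r=0
t5.Δ1 p=0 q=1 clk=0 r=0
t6.Δ0 p=0 q=1 clk=0 r=0
t6.Δ1 p=0 q=1 clk=1 r=0
t6.Δ2 p=0 q=0 clk=1 r=0
t6.Δ3 p=1 q=0 clk=1 r=0
t7.Δ0 p=1 q=0 clk=1 r=0
t7.Δ1 p=1 q=0 clk=0 r=0
t8.Δ0 p=1 q=0 clk=0 r=0
t8.Δ1 p=1 q=0 clk=1 r=0
t8.Δ2 p=1 q=1 clk=1 r=0
t8.Δ3 p=0 q=1 clk=1 r=1
t8.Δ4 p=0 q=1 clk=1 r=0
t9.Δ0 p=0 q=1 clk=1 r=0
t9.Δ1 p=0 q=1 clk=0 r=0
t10.Δ0 p=0 q=1 clk=0 r=0
t10.Δ1 p=0 q=1 clk=1 r=0
t10.Δ2 p=0 q=0 clk=1 r=0
t10.Δ3 p=1 q=0 clk=1 r=0
t11.Δ0 p=1 q=0 clk=1 r=0
t11.Δ1 p=1 q=0 clk=0 r=0
t12.Δ0 p=1 q=0 clk=0 r=0
t12.Δ1 p=1 q=0 clk=1 r=0
t12.Δ2 p=1 q=1 clk=1 r=0
t12.Δ3 p=0 q=1 clk=1 r=1
t12.Δ4 p=0 q=1 clk=1 r=0
t13.Δ0 p=0 q=1 clk=1 r=0
t13.Δ1 p=0 q=1 clk=0 r=0
t14.Δ0 p=0 q=1 clk=0 r=0
t14.Δ1 p=0 q=1 clk=1 r=0
t14.Δ2 p=0 q=0 clk=1 r=0
t14.Δ3 p=1 q=0 clk=1 r=0
t15.Δ0 p=1 q=0 clk=1 r=0
t15.Δ1 p=1 q=0 clk=0 r=0
t16.Δ0 p=1 q=0 clk=0 r=0
t16.Δ1 p=1 q=0 clk=1 r=0
t16.Δ2 p=1 q=1 clk=1 r=0
t16.Δ3 p=0 q=1 clk=1 r=1
t16.Δ4 p=0 q=1 clk=1 r=0
t17.Δ0 p=0 q=1 clk=1 r=0
t17.Δ1 p=0 q=1 clk=0 r=0
t18.Δ0 p=0 q=1 clk=0 r=0
t18.Δ1 p=0 q=1 clk=1 r=0
t18.Δ2 p=0 q=0 clk=1 r=0
t18.Δ3 p=1 q=0 clk=1 r=0
t19.Δ0 p=1 q=0 clk=1 r=0
t19.Δ1 p=1 q=0 clk=0 r=0

0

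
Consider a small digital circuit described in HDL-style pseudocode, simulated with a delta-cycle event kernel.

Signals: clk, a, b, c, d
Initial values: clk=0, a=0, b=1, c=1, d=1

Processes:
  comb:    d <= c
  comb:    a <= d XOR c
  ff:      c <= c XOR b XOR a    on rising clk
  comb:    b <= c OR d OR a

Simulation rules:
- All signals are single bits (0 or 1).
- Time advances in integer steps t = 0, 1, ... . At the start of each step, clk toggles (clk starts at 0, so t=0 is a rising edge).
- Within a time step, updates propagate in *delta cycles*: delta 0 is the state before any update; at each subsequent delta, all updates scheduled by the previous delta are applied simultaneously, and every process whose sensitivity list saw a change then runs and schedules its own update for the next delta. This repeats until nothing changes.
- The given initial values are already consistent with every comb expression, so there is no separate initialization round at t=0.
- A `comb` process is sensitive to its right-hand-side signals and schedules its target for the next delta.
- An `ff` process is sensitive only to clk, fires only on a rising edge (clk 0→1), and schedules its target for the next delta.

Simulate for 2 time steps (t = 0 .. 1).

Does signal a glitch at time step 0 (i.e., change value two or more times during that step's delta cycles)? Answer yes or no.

yes

t=0 Δ0: a=0 c=1 clk=0 d=1 b=1
  Δ1: clk:0→1
  Δ2: c:1→0
  Δ3: a:0→1, d:1→0
  Δ4: a:1→0
  Δ5: b:1→0
  (5Δ to stable)
t=1 Δ0: a=0 c=0 clk=1 d=0 b=0
  Δ1: clk:1→0
  (1Δ to stable)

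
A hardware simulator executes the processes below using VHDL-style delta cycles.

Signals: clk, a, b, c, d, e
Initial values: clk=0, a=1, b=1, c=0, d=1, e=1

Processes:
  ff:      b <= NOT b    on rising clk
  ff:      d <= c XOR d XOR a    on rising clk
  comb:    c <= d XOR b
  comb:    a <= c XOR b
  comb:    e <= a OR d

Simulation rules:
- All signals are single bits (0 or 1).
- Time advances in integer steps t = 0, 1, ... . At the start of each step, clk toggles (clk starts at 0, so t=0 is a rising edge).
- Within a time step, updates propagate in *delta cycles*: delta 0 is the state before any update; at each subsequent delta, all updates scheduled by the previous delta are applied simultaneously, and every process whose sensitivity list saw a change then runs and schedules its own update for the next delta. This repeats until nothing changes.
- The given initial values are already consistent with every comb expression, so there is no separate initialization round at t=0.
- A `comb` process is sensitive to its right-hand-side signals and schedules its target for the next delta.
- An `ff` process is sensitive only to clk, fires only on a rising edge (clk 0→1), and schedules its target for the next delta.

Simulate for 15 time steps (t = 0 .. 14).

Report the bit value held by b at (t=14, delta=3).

t0.Δ0 c=0 e=1 a=1 d=1 clk=0 b=1
t0.Δ1 c=0 e=1 a=1 d=1 clk=1 b=1
t0.Δ2 c=0 e=1 a=1 d=0 clk=1 b=0
t0.Δ3 c=0 e=1 a=0 d=0 clk=1 b=0
t0.Δ4 c=0 e=0 a=0 d=0 clk=1 b=0
t1.Δ0 c=0 e=0 a=0 d=0 clk=1 b=0
t1.Δ1 c=0 e=0 a=0 d=0 clk=0 b=0
t2.Δ0 c=0 e=0 a=0 d=0 clk=0 b=0
t2.Δ1 c=0 e=0 a=0 d=0 clk=1 b=0
t2.Δ2 c=0 e=0 a=0 d=0 clk=1 b=1
t2.Δ3 c=1 e=0 a=1 d=0 clk=1 b=1
t2.Δ4 c=1 e=1 a=0 d=0 clk=1 b=1
t2.Δ5 c=1 e=0 a=0 d=0 clk=1 b=1
t3.Δ0 c=1 e=0 a=0 d=0 clk=1 b=1
t3.Δ1 c=1 e=0 a=0 d=0 clk=0 b=1
t4.Δ0 c=1 e=0 a=0 d=0 clk=0 b=1
t4.Δ1 c=1 e=0 a=0 d=0 clk=1 b=1
t4.Δ2 c=1 e=0 a=0 d=1 clk=1 b=0
t4.Δ3 c=1 e=1 a=1 d=1 clk=1 b=0
t5.Δ0 c=1 e=1 a=1 d=1 clk=1 b=0
t5.Δ1 c=1 e=1 a=1 d=1 clk=0 b=0
t6.Δ0 c=1 e=1 a=1 d=1 clk=0 b=0
t6.Δ1 c=1 e=1 a=1 d=1 clk=1 b=0
t6.Δ2 c=1 e=1 a=1 d=1 clk=1 b=1
t6.Δ3 c=0 e=1 a=0 d=1 clk=1 b=1
t6.Δ4 c=0 e=1 a=1 d=1 clk=1 b=1
t7.Δ0 c=0 e=1 a=1 d=1 clk=1 b=1
t7.Δ1 c=0 e=1 a=1 d=1 clk=0 b=1
t8.Δ0 c=0 e=1 a=1 d=1 clk=0 b=1
t8.Δ1 c=0 e=1 a=1 d=1 clk=1 b=1
t8.Δ2 c=0 e=1 a=1 d=0 clk=1 b=0
t8.Δ3 c=0 e=1 a=0 d=0 clk=1 b=0
t8.Δ4 c=0 e=0 a=0 d=0 clk=1 b=0
t9.Δ0 c=0 e=0 a=0 d=0 clk=1 b=0
t9.Δ1 c=0 e=0 a=0 d=0 clk=0 b=0
t10.Δ0 c=0 e=0 a=0 d=0 clk=0 b=0
t10.Δ1 c=0 e=0 a=0 d=0 clk=1 b=0
t10.Δ2 c=0 e=0 a=0 d=0 clk=1 b=1
t10.Δ3 c=1 e=0 a=1 d=0 clk=1 b=1
t10.Δ4 c=1 e=1 a=0 d=0 clk=1 b=1
t10.Δ5 c=1 e=0 a=0 d=0 clk=1 b=1
t11.Δ0 c=1 e=0 a=0 d=0 clk=1 b=1
t11.Δ1 c=1 e=0 a=0 d=0 clk=0 b=1
t12.Δ0 c=1 e=0 a=0 d=0 clk=0 b=1
t12.Δ1 c=1 e=0 a=0 d=0 clk=1 b=1
t12.Δ2 c=1 e=0 a=0 d=1 clk=1 b=0
t12.Δ3 c=1 e=1 a=1 d=1 clk=1 b=0
t13.Δ0 c=1 e=1 a=1 d=1 clk=1 b=0
t13.Δ1 c=1 e=1 a=1 d=1 clk=0 b=0
t14.Δ0 c=1 e=1 a=1 d=1 clk=0 b=0
t14.Δ1 c=1 e=1 a=1 d=1 clk=1 b=0
t14.Δ2 c=1 e=1 a=1 d=1 clk=1 b=1
t14.Δ3 c=0 e=1 a=0 d=1 clk=1 b=1
t14.Δ4 c=0 e=1 a=1 d=1 clk=1 b=1

1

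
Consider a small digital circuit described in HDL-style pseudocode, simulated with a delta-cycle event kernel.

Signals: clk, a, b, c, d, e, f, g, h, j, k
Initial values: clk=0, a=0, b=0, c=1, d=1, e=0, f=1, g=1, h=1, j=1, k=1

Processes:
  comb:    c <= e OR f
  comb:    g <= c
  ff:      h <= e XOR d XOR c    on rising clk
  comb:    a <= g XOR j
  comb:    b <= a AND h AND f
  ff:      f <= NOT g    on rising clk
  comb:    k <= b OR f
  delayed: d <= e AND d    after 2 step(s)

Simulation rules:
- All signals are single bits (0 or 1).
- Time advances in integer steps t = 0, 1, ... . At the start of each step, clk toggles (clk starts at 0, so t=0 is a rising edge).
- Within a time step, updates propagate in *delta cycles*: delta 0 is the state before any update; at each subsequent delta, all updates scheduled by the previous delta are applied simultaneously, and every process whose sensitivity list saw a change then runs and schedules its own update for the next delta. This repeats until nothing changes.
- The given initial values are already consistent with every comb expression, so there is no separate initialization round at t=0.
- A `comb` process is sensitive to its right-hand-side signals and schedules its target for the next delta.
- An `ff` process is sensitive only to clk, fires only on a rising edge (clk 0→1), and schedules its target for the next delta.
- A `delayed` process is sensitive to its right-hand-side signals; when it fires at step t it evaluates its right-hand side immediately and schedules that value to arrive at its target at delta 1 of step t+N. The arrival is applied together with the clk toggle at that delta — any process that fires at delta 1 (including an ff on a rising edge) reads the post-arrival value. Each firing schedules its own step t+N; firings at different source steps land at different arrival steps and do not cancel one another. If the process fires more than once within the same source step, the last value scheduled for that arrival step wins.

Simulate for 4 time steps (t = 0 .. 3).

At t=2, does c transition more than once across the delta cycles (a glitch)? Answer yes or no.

no

t0.Δ0 j=1 a=0 g=1 k=1 e=0 clk=0 h=1 c=1 b=0 d=1 f=1
t0.Δ1 j=1 a=0 g=1 k=1 e=0 clk=1 h=1 c=1 b=0 d=1 f=1
t0.Δ2 j=1 a=0 g=1 k=1 e=0 clk=1 h=0 c=1 b=0 d=1 f=0
t0.Δ3 j=1 a=0 g=1 k=0 e=0 clk=1 h=0 c=0 b=0 d=1 f=0
t0.Δ4 j=1 a=0 g=0 k=0 e=0 clk=1 h=0 c=0 b=0 d=1 f=0
t0.Δ5 j=1 a=1 g=0 k=0 e=0 clk=1 h=0 c=0 b=0 d=1 f=0
t1.Δ0 j=1 a=1 g=0 k=0 e=0 clk=1 h=0 c=0 b=0 d=1 f=0
t1.Δ1 j=1 a=1 g=0 k=0 e=0 clk=0 h=0 c=0 b=0 d=1 f=0
t2.Δ0 j=1 a=1 g=0 k=0 e=0 clk=0 h=0 c=0 b=0 d=1 f=0
t2.Δ1 j=1 a=1 g=0 k=0 e=0 clk=1 h=0 c=0 b=0 d=1 f=0
t2.Δ2 j=1 a=1 g=0 k=0 e=0 clk=1 h=1 c=0 b=0 d=1 f=1
t2.Δ3 j=1 a=1 g=0 k=1 e=0 clk=1 h=1 c=1 b=1 d=1 f=1
t2.Δ4 j=1 a=1 g=1 k=1 e=0 clk=1 h=1 c=1 b=1 d=1 f=1
t2.Δ5 j=1 a=0 g=1 k=1 e=0 clk=1 h=1 c=1 b=1 d=1 f=1
t2.Δ6 j=1 a=0 g=1 k=1 e=0 clk=1 h=1 c=1 b=0 d=1 f=1
t3.Δ0 j=1 a=0 g=1 k=1 e=0 clk=1 h=1 c=1 b=0 d=1 f=1
t3.Δ1 j=1 a=0 g=1 k=1 e=0 clk=0 h=1 c=1 b=0 d=1 f=1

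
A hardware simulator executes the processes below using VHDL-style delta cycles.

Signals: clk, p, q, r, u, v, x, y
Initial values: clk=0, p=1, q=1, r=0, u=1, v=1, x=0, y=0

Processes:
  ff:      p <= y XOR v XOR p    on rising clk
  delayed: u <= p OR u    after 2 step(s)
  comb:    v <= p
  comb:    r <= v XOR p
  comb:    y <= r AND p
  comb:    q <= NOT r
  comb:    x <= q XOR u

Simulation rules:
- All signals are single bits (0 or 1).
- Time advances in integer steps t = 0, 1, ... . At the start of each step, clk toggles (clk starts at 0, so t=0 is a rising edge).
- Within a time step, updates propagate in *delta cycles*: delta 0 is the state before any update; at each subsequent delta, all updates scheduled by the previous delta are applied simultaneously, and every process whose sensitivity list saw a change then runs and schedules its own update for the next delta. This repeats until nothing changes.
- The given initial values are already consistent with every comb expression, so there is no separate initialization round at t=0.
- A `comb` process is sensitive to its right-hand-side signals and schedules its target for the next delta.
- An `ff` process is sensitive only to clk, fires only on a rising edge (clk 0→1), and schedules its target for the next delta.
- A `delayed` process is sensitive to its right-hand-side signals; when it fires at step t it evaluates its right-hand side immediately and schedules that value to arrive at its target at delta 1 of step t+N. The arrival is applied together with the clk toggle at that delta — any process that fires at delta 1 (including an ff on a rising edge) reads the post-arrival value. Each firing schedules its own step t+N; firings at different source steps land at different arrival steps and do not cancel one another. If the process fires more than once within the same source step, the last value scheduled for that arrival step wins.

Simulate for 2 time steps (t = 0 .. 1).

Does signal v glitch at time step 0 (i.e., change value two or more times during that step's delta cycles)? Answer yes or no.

t=0 Δ0: r=0 y=0 q=1 p=1 u=1 v=1 clk=0 x=0
  Δ1: clk:0→1
  Δ2: p:1→0
  Δ3: r:0→1, v:1→0
  Δ4: r:1→0, q:1→0
  Δ5: q:0→1, x:0→1
  Δ6: x:1→0
  (6Δ to stable)
t=1 Δ0: r=0 y=0 q=1 p=0 u=1 v=0 clk=1 x=0
  Δ1: clk:1→0
  (1Δ to stable)

no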